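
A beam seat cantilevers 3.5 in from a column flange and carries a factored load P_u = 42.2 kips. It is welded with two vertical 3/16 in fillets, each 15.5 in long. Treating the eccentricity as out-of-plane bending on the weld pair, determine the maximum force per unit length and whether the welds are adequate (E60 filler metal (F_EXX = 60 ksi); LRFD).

L_w = 2 × 15.5 = 31 in; section modulus (unit throat) S = 2 × L²/6 = 80.08 in².
Direct shear f_v = P/L_w = 42.2/31 = 1.361 kip/in.
Moment M = P × e = 42.2 × 3.5 = 147.7 kip·in; bending f_b = M/S = 1.844 kip/in.
f_max = √(f_v² + f_b²) = √(1.361² + 1.844²) = 2.292 kip/in.
φr_n = 0.75 × 0.6 × 60 × (0.707 × 0.1875) = 3.579 kip/in → adequate.

f_max ≈ 2.29 kip/in; adequate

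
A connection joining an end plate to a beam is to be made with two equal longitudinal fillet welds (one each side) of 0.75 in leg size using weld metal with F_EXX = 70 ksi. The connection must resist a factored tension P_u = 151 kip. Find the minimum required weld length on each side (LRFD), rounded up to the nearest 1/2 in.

L = 5 in on each side

Throat t_e = 0.707 × 0.75 = 0.5302 in.
φr_n = 0.75 × 0.6 × 70 × 0.5302 = 16.7 kip/in.
L_req = P_u / φr_n = 151 / 16.7 = 9.04 in total.
Per side: 9.04 / 2 = 4.52 in.
Round up → use L = 5 in on each side.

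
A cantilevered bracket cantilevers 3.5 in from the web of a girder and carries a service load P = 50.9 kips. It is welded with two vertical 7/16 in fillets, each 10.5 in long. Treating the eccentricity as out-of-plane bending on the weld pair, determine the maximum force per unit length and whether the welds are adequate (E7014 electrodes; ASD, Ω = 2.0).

E70XX → F_EXX = 70 ksi.
L_w = 2 × 10.5 = 21 in; section modulus (unit throat) S = 2 × L²/6 = 36.75 in².
Direct shear f_v = P/L_w = 50.9/21 = 2.424 kip/in.
Moment M = P × e = 50.9 × 3.5 = 178.15 kip·in; bending f_b = M/S = 4.848 kip/in.
f_max = √(f_v² + f_b²) = √(2.424² + 4.848²) = 5.42 kip/in.
r_n/Ω = (1/2.0) × 0.6 × 70 × (0.707 × 0.4375) = 6.496 kip/in → adequate.

f_max ≈ 5.42 kip/in; adequate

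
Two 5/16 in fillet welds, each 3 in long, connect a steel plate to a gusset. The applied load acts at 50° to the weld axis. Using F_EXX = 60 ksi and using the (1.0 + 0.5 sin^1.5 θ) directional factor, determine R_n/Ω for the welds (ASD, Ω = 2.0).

t_e = 0.707 × 0.3125 = 0.2209 in; A_we = 0.2209 × 6 = 1.326 in².
Directional factor: 1.0 + 0.5 sin^1.5(50°) = 1.335.
F_nw = 0.6 × 60 × 1.335 = 48.07 ksi.
R_n/Ω = (48.07 × 1.326) / 2.0 = 31.86 kips.

R_n/Ω ≈ 31.9 kips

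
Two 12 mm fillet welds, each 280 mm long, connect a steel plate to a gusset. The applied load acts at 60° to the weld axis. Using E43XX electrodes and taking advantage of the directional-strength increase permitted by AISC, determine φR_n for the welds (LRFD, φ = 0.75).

E43XX → F_EXX = 430 MPa.
t_e = 0.707 × 12 = 8.484 mm; A_we = 8.484 × 560 = 4751 mm².
Directional factor: 1.0 + 0.5 sin^1.5(60°) = 1.403.
F_nw = 0.6 × 430 × 1.403 = 362 MPa.
φR_n = 0.75 × 362 × 4751 × 10⁻³ = 1290 kN.

φR_n ≈ 1290 kN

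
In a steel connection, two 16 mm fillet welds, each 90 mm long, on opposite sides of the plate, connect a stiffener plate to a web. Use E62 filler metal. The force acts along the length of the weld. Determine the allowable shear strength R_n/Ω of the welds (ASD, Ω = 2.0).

E62XX → F_EXX = 620 MPa.
Effective throat t_e = 0.707 × 16 = 11.31 mm.
Total length L = 180 mm; A_we = 11.31 × 180 = 2036 mm².
F_nw = 0.6 F_EXX = 0.6 × 620 = 372 MPa.
R_n = 372 × 2036 × 10⁻³ = 757.5 kN; R_n/Ω = 757.5/2.0 = 378.7 kN.

R_n/Ω ≈ 379 kN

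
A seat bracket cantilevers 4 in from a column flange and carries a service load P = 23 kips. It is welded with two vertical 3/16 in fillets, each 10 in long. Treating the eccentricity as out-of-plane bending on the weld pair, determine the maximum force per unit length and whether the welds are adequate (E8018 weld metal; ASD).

E80XX → F_EXX = 80 ksi.
L_w = 2 × 10 = 20 in; section modulus (unit throat) S = 2 × L²/6 = 33.33 in².
Direct shear f_v = P/L_w = 23/20 = 1.15 kip/in.
Moment M = P × e = 23 × 4 = 92 kip·in; bending f_b = M/S = 2.76 kip/in.
f_max = √(f_v² + f_b²) = √(1.15² + 2.76²) = 2.99 kip/in.
r_n/Ω = (1/2.0) × 0.6 × 80 × (0.707 × 0.1875) = 3.181 kip/in → adequate.

f_max ≈ 2.99 kip/in; adequate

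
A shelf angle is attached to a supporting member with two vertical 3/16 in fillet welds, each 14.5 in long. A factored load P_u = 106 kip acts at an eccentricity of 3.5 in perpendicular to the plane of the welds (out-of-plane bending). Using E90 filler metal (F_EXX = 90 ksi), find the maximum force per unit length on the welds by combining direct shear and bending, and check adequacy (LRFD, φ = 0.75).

f_max ≈ 6.43 kip/in; NOT adequate

L_w = 2 × 14.5 = 29 in; section modulus (unit throat) S = 2 × L²/6 = 70.08 in².
Direct shear f_v = P/L_w = 106/29 = 3.655 kip/in.
Moment M = P × e = 106 × 3.5 = 371 kip·in; bending f_b = M/S = 5.294 kip/in.
f_max = √(f_v² + f_b²) = √(3.655² + 5.294²) = 6.433 kip/in.
φr_n = 0.75 × 0.6 × 90 × (0.707 × 0.1875) = 5.369 kip/in → NOT adequate.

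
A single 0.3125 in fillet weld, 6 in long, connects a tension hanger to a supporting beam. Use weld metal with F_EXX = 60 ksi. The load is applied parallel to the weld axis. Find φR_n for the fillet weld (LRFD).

Effective throat t_e = 0.707 × 0.3125 = 0.2209 in.
Total length L = 6 in; A_we = 0.2209 × 6 = 1.326 in².
F_nw = 0.6 F_EXX = 0.6 × 60 = 36 ksi.
φR_n = 0.75 × 36 × 1.326 = 35.79 kip.

φR_n ≈ 35.8 kip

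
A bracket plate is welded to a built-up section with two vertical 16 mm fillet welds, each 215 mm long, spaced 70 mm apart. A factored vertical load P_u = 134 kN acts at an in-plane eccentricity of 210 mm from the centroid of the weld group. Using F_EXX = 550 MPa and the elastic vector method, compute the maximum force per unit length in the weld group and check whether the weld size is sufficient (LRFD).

f_max ≈ 1580 N/mm; adequate

Total weld length L_w = 430 mm. Treat welds as unit-width lines.
Polar moment about centroid: J = 2[d³/12 + d(b/2)²] = 2[215³/12 + 215×35²] = 2183000 mm³.
Direct shear f_v = P/L_w = 134×10³ / 430 = 311.6 N/mm (vertical).
Torsion M = P·e = 134×10³ × 210 = 28140000 N·mm.
Critical point at (x, y) = (35, 107.5) from centroid. f_tx = M·y/J = 1386 N/mm; f_ty = M·x/J = 451.1 N/mm.
Resultant f_max = √[f_tx² + (f_v + f_ty)²] = √[1386² + (311.6 + 451.1)²] = 1582 N/mm.
Capacity per unit length: φr_n = 0.75 × 0.6 × 550 × (0.707 × 16) = 2800 N/mm.
1582 ≤ 2800 → adequate.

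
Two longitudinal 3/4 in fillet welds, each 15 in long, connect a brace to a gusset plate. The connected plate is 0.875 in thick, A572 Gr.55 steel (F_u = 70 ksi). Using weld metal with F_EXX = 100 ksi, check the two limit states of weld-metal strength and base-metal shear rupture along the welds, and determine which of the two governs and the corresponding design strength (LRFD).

φR_n ≈ 716 kip (weld metal governs)

t_e = 0.707 × 0.75 = 0.5302 in; L = 30 in.
Weld metal: φR_n = 0.75 × 0.6 × 100 × 0.5302 × 30 = 715.8 kip.
Base metal (shear rupture): φR_n = 0.75 × 0.6 × 70 × 0.875 × 30 = 826.9 kip.
Governing: weld metal.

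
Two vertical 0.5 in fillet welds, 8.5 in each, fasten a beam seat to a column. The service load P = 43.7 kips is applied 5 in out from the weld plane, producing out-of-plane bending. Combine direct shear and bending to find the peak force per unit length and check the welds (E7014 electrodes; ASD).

f_max ≈ 9.43 kip/in; NOT adequate

E70XX → F_EXX = 70 ksi.
L_w = 2 × 8.5 = 17 in; section modulus (unit throat) S = 2 × L²/6 = 24.08 in².
Direct shear f_v = P/L_w = 43.7/17 = 2.571 kip/in.
Moment M = P × e = 43.7 × 5 = 218.5 kip·in; bending f_b = M/S = 9.073 kip/in.
f_max = √(f_v² + f_b²) = √(2.571² + 9.073²) = 9.43 kip/in.
r_n/Ω = (1/2.0) × 0.6 × 70 × (0.707 × 0.5) = 7.423 kip/in → NOT adequate.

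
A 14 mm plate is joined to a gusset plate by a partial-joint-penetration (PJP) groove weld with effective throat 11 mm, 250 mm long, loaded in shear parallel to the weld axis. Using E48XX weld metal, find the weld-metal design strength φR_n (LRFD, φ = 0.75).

E48XX → F_EXX = 480 MPa.
Effective throat (given) t_e = 11 mm.
A_we = 11 × 250 = 2750 mm².
F_nw = 0.6 F_EXX = 288 MPa.
φR_n = 0.75 × 288 × 2750 × 10⁻³ = 594 kN.

φR_n ≈ 594 kN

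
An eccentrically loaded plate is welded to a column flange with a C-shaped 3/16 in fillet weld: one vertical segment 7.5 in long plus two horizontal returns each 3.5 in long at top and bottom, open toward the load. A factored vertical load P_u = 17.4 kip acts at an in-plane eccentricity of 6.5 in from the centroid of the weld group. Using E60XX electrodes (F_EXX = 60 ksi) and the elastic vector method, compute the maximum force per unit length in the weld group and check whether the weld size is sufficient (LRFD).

f_max ≈ 4.23 kip/in; NOT adequate

Total weld length L_w = 14.5 in. Treat welds as unit-width lines.
Centroid: x̄ = 2×3.5×1.75 / 14.5 = 0.8448 in from the vertical weld.
Polar moment about centroid: J = I_x + I_y = [7.5³/12 + 2×3.5×3.75²] + [7.5×0.8448² + 2(3.5³/12 + 3.5×0.9052²)] = 151.8 in³.
Direct shear f_v = P/L_w = 17.4 / 14.5 = 1.2 kip/in (vertical).
Torsion M = P·e = 17.4 × 6.5 = 113.1 kip·in.
Critical point at (x, y) = (2.655, 3.75) from centroid. f_tx = M·y/J = 2.793 kip/in; f_ty = M·x/J = 1.978 kip/in.
Resultant f_max = √[f_tx² + (f_v + f_ty)²] = √[2.793² + (1.2 + 1.978)²] = 4.231 kip/in.
Capacity per unit length: φr_n = 0.75 × 0.6 × 60 × (0.707 × 0.1875) = 3.579 kip/in.
4.231 > 3.579 → NOT adequate.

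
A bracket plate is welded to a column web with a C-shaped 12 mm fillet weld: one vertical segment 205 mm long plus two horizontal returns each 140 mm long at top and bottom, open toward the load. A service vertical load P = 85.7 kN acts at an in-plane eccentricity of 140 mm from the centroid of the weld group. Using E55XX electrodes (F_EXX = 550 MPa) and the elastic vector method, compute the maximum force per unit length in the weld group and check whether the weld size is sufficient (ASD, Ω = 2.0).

Total weld length L_w = 485 mm. Treat welds as unit-width lines.
Centroid: x̄ = 2×140×70 / 485 = 40.41 mm from the vertical weld.
Polar moment about centroid: J = I_x + I_y = [205³/12 + 2×140×102.5²] + [205×40.41² + 2(140³/12 + 140×29.59²)] = 4697000 mm³.
Direct shear f_v = P/L_w = 85.7×10³ / 485 = 176.7 N/mm (vertical).
Torsion M = P·e = 85.7×10³ × 140 = 11998000 N·mm.
Critical point at (x, y) = (99.59, 102.5) from centroid. f_tx = M·y/J = 261.8 N/mm; f_ty = M·x/J = 254.4 N/mm.
Resultant f_max = √[f_tx² + (f_v + f_ty)²] = √[261.8² + (176.7 + 254.4)²] = 504.4 N/mm.
Capacity per unit length: r_n/Ω = (1/2.0) × 0.6 × 550 × (0.707 × 12) = 1400 N/mm.
504.4 ≤ 1400 → adequate.

f_max ≈ 504 N/mm; adequate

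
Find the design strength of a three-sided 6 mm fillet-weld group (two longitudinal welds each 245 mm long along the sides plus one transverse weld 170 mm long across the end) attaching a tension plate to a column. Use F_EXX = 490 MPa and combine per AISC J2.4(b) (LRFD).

φR_n ≈ 628 kN

t_e = 0.707 × 6 = 4.242 mm.
R_nwl = 0.6 × 490 × 4.242 × 490 × 10⁻³ = 611.1 kN (longitudinal, 2 welds).
R_nwt = 0.6 × 490 × 4.242 × 170 × 10⁻³ = 212 kN (transverse, base value).
(i) R_nwl + R_nwt = 823.1 kN; (ii) 0.85 R_nwl + 1.5 R_nwt = 837.5 kN.
R_n = max = 837.5 kN [governs: (ii)]; φR_n = 628.1 kN.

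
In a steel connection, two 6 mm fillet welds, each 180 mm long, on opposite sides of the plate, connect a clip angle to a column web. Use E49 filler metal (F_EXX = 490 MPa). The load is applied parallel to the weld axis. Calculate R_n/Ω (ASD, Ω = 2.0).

Effective throat t_e = 0.707 × 6 = 4.242 mm.
Total length L = 360 mm; A_we = 4.242 × 360 = 1527 mm².
F_nw = 0.6 F_EXX = 0.6 × 490 = 294 MPa.
R_n = 294 × 1527 × 10⁻³ = 449 kN; R_n/Ω = 449/2.0 = 224.5 kN.

R_n/Ω ≈ 224 kN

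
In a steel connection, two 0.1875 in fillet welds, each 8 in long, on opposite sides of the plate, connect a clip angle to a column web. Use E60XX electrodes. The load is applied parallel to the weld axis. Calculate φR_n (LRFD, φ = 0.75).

φR_n ≈ 57.3 kip

E60XX → F_EXX = 60 ksi.
Effective throat t_e = 0.707 × 0.1875 = 0.1326 in.
Total length L = 16 in; A_we = 0.1326 × 16 = 2.121 in².
F_nw = 0.6 F_EXX = 0.6 × 60 = 36 ksi.
φR_n = 0.75 × 36 × 2.121 = 57.27 kip.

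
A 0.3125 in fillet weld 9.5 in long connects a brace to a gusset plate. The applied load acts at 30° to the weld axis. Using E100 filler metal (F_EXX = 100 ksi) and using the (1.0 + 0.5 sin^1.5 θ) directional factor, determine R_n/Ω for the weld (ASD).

R_n/Ω ≈ 74.1 kip

t_e = 0.707 × 0.3125 = 0.2209 in; A_we = 0.2209 × 9.5 = 2.099 in².
Directional factor: 1.0 + 0.5 sin^1.5(30°) = 1.177.
F_nw = 0.6 × 100 × 1.177 = 70.61 ksi.
R_n/Ω = (70.61 × 2.099) / 2.0 = 74.1 kip.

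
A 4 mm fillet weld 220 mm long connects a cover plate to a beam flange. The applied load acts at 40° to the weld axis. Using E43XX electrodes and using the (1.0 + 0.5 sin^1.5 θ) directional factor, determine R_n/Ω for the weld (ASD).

E43XX → F_EXX = 430 MPa.
t_e = 0.707 × 4 = 2.828 mm; A_we = 2.828 × 220 = 622.2 mm².
Directional factor: 1.0 + 0.5 sin^1.5(40°) = 1.258.
F_nw = 0.6 × 430 × 1.258 = 324.5 MPa.
R_n/Ω = (324.5 × 622.2) / 2.0 × 10⁻³ = 100.9 kN.

R_n/Ω ≈ 101 kN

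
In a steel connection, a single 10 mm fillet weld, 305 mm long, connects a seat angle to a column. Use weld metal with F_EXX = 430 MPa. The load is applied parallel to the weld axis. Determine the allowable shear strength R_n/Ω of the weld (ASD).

Effective throat t_e = 0.707 × 10 = 7.07 mm.
Total length L = 305 mm; A_we = 7.07 × 305 = 2156 mm².
F_nw = 0.6 F_EXX = 0.6 × 430 = 258 MPa.
R_n = 258 × 2156 × 10⁻³ = 556.3 kN; R_n/Ω = 556.3/2.0 = 278.2 kN.

R_n/Ω ≈ 278 kN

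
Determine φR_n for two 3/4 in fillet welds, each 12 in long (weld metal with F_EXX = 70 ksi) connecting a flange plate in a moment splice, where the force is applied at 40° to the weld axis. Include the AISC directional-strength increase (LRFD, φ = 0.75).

φR_n ≈ 504 kips

t_e = 0.707 × 0.75 = 0.5302 in; A_we = 0.5302 × 24 = 12.73 in².
Directional factor: 1.0 + 0.5 sin^1.5(40°) = 1.258.
F_nw = 0.6 × 70 × 1.258 = 52.82 ksi.
φR_n = 0.75 × 52.82 × 12.73 = 504.2 kips.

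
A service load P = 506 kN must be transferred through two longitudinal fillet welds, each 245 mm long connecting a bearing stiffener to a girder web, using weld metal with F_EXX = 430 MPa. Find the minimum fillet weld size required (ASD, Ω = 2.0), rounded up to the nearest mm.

Total weld length L = 490 mm.
Required throat t_e = P × Ω / (0.6 F_EXX × L) = 506 × 2.0 / (0.6 × 430 × 490 × 10⁻³) = 8.005 mm.
Required leg w = t_e / 0.707 = 11.32 mm → use 12 mm.

w = 12 mm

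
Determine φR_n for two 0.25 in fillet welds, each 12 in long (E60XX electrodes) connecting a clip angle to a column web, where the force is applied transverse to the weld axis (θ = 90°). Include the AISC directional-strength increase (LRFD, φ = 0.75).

φR_n ≈ 172 kips

E60XX → F_EXX = 60 ksi.
t_e = 0.707 × 0.25 = 0.1767 in; A_we = 0.1767 × 24 = 4.242 in².
Directional factor: 1.0 + 0.5 sin^1.5(90°) = 1.5.
F_nw = 0.6 × 60 × 1.5 = 54 ksi.
φR_n = 0.75 × 54 × 4.242 = 171.8 kips.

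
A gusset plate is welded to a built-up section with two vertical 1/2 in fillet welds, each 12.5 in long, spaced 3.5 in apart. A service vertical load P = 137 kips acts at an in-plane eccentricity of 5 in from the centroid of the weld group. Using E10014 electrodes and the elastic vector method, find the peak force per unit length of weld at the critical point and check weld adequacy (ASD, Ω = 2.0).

E100XX → F_EXX = 100 ksi.
Total weld length L_w = 25 in. Treat welds as unit-width lines.
Polar moment about centroid: J = 2[d³/12 + d(b/2)²] = 2[12.5³/12 + 12.5×1.75²] = 402.1 in³.
Direct shear f_v = P/L_w = 137 / 25 = 5.48 kip/in (vertical).
Torsion M = P·e = 137 × 5 = 685 kip·in.
Critical point at (x, y) = (1.75, 6.25) from centroid. f_tx = M·y/J = 10.65 kip/in; f_ty = M·x/J = 2.981 kip/in.
Resultant f_max = √[f_tx² + (f_v + f_ty)²] = √[10.65² + (5.48 + 2.981)²] = 13.6 kip/in.
Capacity per unit length: r_n/Ω = (1/2.0) × 0.6 × 100 × (0.707 × 0.5) = 10.6 kip/in.
13.6 > 10.6 → NOT adequate.

f_max ≈ 13.6 kip/in; NOT adequate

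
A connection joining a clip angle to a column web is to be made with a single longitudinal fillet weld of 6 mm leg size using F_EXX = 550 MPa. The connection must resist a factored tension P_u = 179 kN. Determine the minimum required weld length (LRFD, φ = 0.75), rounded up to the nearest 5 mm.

L = 175 mm

Throat t_e = 0.707 × 6 = 4.242 mm.
φr_n = 0.75 × 0.6 × 550 × 4.242 × 10⁻³ = 1.05 kN/mm.
L_req = P_u / φr_n = 179 / 1.05 = 170.5 mm total.
Round up → use L = 175 mm.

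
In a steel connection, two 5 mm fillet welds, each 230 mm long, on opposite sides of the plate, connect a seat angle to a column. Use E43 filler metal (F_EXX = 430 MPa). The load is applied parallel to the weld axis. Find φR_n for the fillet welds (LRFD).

Effective throat t_e = 0.707 × 5 = 3.535 mm.
Total length L = 460 mm; A_we = 3.535 × 460 = 1626 mm².
F_nw = 0.6 F_EXX = 0.6 × 430 = 258 MPa.
φR_n = 0.75 × 258 × 1626 × 10⁻³ = 314.7 kN.

φR_n ≈ 315 kN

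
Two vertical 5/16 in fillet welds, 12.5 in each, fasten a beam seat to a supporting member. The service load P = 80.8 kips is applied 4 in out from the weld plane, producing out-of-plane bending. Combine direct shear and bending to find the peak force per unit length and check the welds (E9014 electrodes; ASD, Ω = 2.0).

E90XX → F_EXX = 90 ksi.
L_w = 2 × 12.5 = 25 in; section modulus (unit throat) S = 2 × L²/6 = 52.08 in².
Direct shear f_v = P/L_w = 80.8/25 = 3.232 kip/in.
Moment M = P × e = 80.8 × 4 = 323.2 kip·in; bending f_b = M/S = 6.205 kip/in.
f_max = √(f_v² + f_b²) = √(3.232² + 6.205²) = 6.997 kip/in.
r_n/Ω = (1/2.0) × 0.6 × 90 × (0.707 × 0.3125) = 5.965 kip/in → NOT adequate.

f_max ≈ 7 kip/in; NOT adequate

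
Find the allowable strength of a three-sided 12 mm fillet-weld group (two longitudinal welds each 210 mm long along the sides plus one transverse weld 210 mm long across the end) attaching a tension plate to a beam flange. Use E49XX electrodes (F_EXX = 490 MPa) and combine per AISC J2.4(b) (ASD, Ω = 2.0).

t_e = 0.707 × 12 = 8.484 mm.
R_nwl = 0.6 × 490 × 8.484 × 420 × 10⁻³ = 1048 kN (longitudinal, 2 welds).
R_nwt = 0.6 × 490 × 8.484 × 210 × 10⁻³ = 523.8 kN (transverse, base value).
(i) R_nwl + R_nwt = 1571 kN; (ii) 0.85 R_nwl + 1.5 R_nwt = 1676 kN.
R_n = max = 1676 kN [governs: (ii)]; R_n/Ω = 838.1 kN.

R_n/Ω ≈ 838 kN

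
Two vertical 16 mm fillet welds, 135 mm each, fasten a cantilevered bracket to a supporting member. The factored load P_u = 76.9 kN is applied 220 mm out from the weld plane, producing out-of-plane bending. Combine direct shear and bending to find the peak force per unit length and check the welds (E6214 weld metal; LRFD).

E62XX → F_EXX = 620 MPa.
L_w = 2 × 135 = 270 mm; section modulus (unit throat) S = 2 × L²/6 = 6075 mm².
Direct shear f_v = P/L_w = 76.9×10³/270 = 284.8 N/mm.
Moment M = P × e = 76.9×10³ × 220 = 16918000 N·mm; bending f_b = M/S = 2785 N/mm.
f_max = √(f_v² + f_b²) = √(284.8² + 2785²) = 2799 N/mm.
φr_n = 0.75 × 0.6 × 620 × (0.707 × 16) = 3156 N/mm → adequate.

f_max ≈ 2800 N/mm; adequate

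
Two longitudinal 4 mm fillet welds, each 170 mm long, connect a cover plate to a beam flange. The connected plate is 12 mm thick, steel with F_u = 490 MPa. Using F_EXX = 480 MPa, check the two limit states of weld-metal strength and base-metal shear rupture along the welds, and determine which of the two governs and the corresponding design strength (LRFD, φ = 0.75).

t_e = 0.707 × 4 = 2.828 mm; L = 340 mm.
Weld metal: φR_n = 0.75 × 0.6 × 480 × 2.828 × 340 × 10⁻³ = 207.7 kN.
Base metal (shear rupture): φR_n = 0.75 × 0.6 × 490 × 12 × 340 × 10⁻³ = 899.6 kN.
Governing: weld metal.

φR_n ≈ 208 kN (weld metal governs)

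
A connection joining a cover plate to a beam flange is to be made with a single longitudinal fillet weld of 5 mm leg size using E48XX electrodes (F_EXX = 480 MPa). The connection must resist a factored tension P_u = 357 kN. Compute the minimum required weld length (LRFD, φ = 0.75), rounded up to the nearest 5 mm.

Throat t_e = 0.707 × 5 = 3.535 mm.
φr_n = 0.75 × 0.6 × 480 × 3.535 × 10⁻³ = 0.7636 kN/mm.
L_req = P_u / φr_n = 357 / 0.7636 = 467.5 mm total.
Round up → use L = 470 mm.

L = 470 mm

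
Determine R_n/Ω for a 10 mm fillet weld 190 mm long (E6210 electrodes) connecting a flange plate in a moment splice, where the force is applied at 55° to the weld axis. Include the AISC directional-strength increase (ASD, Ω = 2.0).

R_n/Ω ≈ 342 kN

E62XX → F_EXX = 620 MPa.
t_e = 0.707 × 10 = 7.07 mm; A_we = 7.07 × 190 = 1343 mm².
Directional factor: 1.0 + 0.5 sin^1.5(55°) = 1.371.
F_nw = 0.6 × 620 × 1.371 = 509.9 MPa.
R_n/Ω = (509.9 × 1343) / 2.0 × 10⁻³ = 342.5 kN.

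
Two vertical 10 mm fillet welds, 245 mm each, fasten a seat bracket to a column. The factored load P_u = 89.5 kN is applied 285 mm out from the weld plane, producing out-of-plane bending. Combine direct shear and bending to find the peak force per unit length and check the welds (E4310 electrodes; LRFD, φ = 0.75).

f_max ≈ 1290 N/mm; adequate

E43XX → F_EXX = 430 MPa.
L_w = 2 × 245 = 490 mm; section modulus (unit throat) S = 2 × L²/6 = 20010 mm².
Direct shear f_v = P/L_w = 89.5×10³/490 = 182.7 N/mm.
Moment M = P × e = 89.5×10³ × 285 = 25508000 N·mm; bending f_b = M/S = 1275 N/mm.
f_max = √(f_v² + f_b²) = √(182.7² + 1275²) = 1288 N/mm.
φr_n = 0.75 × 0.6 × 430 × (0.707 × 10) = 1368 N/mm → adequate.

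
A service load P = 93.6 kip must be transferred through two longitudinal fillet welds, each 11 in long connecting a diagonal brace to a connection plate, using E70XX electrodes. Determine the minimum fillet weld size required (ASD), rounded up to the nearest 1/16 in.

w = 5/16 in

E70XX → F_EXX = 70 ksi.
Total weld length L = 22 in.
Required throat t_e = P × Ω / (0.6 F_EXX × L) = 93.6 × 2.0 / (0.6 × 70 × 22) = 0.2026 in.
Required leg w = t_e / 0.707 = 0.2866 in → use 5/16 in.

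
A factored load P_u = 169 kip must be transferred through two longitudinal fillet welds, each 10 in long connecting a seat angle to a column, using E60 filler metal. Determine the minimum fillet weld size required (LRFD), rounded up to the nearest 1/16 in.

E60XX → F_EXX = 60 ksi.
Total weld length L = 20 in.
Required throat t_e = P_u / (φ × 0.6 F_EXX × L) = 169 / (0.75 × 0.6 × 60 × 20) = 0.313 in.
Required leg w = t_e / 0.707 = 0.4427 in → use 1/2 in.

w = 1/2 in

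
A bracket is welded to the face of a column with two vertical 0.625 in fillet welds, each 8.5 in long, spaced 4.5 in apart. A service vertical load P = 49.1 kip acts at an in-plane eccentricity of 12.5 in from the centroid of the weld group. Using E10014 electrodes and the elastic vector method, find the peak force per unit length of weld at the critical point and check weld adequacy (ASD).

E100XX → F_EXX = 100 ksi.
Total weld length L_w = 17 in. Treat welds as unit-width lines.
Polar moment about centroid: J = 2[d³/12 + d(b/2)²] = 2[8.5³/12 + 8.5×2.25²] = 188.4 in³.
Direct shear f_v = P/L_w = 49.1 / 17 = 2.888 kip/in (vertical).
Torsion M = P·e = 49.1 × 12.5 = 613.75 kip·in.
Critical point at (x, y) = (2.25, 4.25) from centroid. f_tx = M·y/J = 13.84 kip/in; f_ty = M·x/J = 7.329 kip/in.
Resultant f_max = √[f_tx² + (f_v + f_ty)²] = √[13.84² + (2.888 + 7.329)²] = 17.21 kip/in.
Capacity per unit length: r_n/Ω = (1/2.0) × 0.6 × 100 × (0.707 × 0.625) = 13.26 kip/in.
17.21 > 13.26 → NOT adequate.

f_max ≈ 17.2 kip/in; NOT adequate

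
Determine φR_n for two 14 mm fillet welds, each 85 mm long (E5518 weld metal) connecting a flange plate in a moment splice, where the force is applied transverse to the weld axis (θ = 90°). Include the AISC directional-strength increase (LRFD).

φR_n ≈ 625 kN

E55XX → F_EXX = 550 MPa.
t_e = 0.707 × 14 = 9.898 mm; A_we = 9.898 × 170 = 1683 mm².
Directional factor: 1.0 + 0.5 sin^1.5(90°) = 1.5.
F_nw = 0.6 × 550 × 1.5 = 495 MPa.
φR_n = 0.75 × 495 × 1683 × 10⁻³ = 624.7 kN.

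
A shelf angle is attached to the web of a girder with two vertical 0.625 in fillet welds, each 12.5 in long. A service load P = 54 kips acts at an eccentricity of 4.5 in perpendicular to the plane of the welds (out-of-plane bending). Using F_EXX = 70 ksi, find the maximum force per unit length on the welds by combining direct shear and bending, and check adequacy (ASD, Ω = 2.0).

L_w = 2 × 12.5 = 25 in; section modulus (unit throat) S = 2 × L²/6 = 52.08 in².
Direct shear f_v = P/L_w = 54/25 = 2.16 kip/in.
Moment M = P × e = 54 × 4.5 = 243 kip·in; bending f_b = M/S = 4.666 kip/in.
f_max = √(f_v² + f_b²) = √(2.16² + 4.666²) = 5.141 kip/in.
r_n/Ω = (1/2.0) × 0.6 × 70 × (0.707 × 0.625) = 9.279 kip/in → adequate.

f_max ≈ 5.14 kip/in; adequate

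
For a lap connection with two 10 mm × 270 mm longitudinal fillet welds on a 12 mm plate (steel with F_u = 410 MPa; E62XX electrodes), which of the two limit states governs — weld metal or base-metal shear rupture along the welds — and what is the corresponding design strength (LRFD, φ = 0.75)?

E62XX → F_EXX = 620 MPa.
t_e = 0.707 × 10 = 7.07 mm; L = 540 mm.
Weld metal: φR_n = 0.75 × 0.6 × 620 × 7.07 × 540 × 10⁻³ = 1065 kN.
Base metal (shear rupture): φR_n = 0.75 × 0.6 × 410 × 12 × 540 × 10⁻³ = 1196 kN.
Governing: weld metal.

φR_n ≈ 1070 kN (weld metal governs)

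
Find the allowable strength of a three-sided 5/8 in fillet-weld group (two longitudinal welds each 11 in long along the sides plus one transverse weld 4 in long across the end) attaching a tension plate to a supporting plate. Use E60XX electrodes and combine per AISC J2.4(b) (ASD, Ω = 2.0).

E60XX → F_EXX = 60 ksi.
t_e = 0.707 × 0.625 = 0.4419 in.
R_nwl = 0.6 × 60 × 0.4419 × 22 = 350 kips (longitudinal, 2 welds).
R_nwt = 0.6 × 60 × 0.4419 × 4 = 63.63 kips (transverse, base value).
(i) R_nwl + R_nwt = 413.6 kips; (ii) 0.85 R_nwl + 1.5 R_nwt = 392.9 kips.
R_n = max = 413.6 kips [governs: (i)]; R_n/Ω = 206.8 kips.

R_n/Ω ≈ 207 kips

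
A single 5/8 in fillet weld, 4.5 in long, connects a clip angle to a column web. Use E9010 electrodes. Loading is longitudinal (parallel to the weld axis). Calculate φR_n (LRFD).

E90XX → F_EXX = 90 ksi.
Effective throat t_e = 0.707 × 0.625 = 0.4419 in.
Total length L = 4.5 in; A_we = 0.4419 × 4.5 = 1.988 in².
F_nw = 0.6 F_EXX = 0.6 × 90 = 54 ksi.
φR_n = 0.75 × 54 × 1.988 = 80.53 kip.

φR_n ≈ 80.5 kip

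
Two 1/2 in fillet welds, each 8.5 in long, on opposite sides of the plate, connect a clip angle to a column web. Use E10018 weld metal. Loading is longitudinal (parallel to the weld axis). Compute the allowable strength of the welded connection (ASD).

R_n/Ω ≈ 180 kip

E100XX → F_EXX = 100 ksi.
Effective throat t_e = 0.707 × 0.5 = 0.3535 in.
Total length L = 17 in; A_we = 0.3535 × 17 = 6.01 in².
F_nw = 0.6 F_EXX = 0.6 × 100 = 60 ksi.
R_n = 60 × 6.01 = 360.6 kip; R_n/Ω = 360.6/2.0 = 180.3 kip.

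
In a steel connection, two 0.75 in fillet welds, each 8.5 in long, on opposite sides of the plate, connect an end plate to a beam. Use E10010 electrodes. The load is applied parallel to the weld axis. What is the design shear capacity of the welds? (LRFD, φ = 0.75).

E100XX → F_EXX = 100 ksi.
Effective throat t_e = 0.707 × 0.75 = 0.5302 in.
Total length L = 17 in; A_we = 0.5302 × 17 = 9.014 in².
F_nw = 0.6 F_EXX = 0.6 × 100 = 60 ksi.
φR_n = 0.75 × 60 × 9.014 = 405.6 kip.

φR_n ≈ 406 kip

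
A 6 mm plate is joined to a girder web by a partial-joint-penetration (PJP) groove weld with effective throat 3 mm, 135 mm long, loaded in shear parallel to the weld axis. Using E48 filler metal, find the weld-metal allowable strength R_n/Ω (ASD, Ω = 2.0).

E48XX → F_EXX = 480 MPa.
Effective throat (given) t_e = 3 mm.
A_we = 3 × 135 = 405 mm².
F_nw = 0.6 F_EXX = 288 MPa.
R_n/Ω = (288 × 405) / 2.0 × 10⁻³ = 58.32 kN.

R_n/Ω ≈ 58.3 kN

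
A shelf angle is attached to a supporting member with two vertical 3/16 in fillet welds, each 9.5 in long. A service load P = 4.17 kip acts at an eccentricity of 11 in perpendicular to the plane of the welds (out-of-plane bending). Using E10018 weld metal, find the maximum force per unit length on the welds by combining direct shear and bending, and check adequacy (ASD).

f_max ≈ 1.54 kip/in; adequate

E100XX → F_EXX = 100 ksi.
L_w = 2 × 9.5 = 19 in; section modulus (unit throat) S = 2 × L²/6 = 30.08 in².
Direct shear f_v = P/L_w = 4.17/19 = 0.2195 kip/in.
Moment M = P × e = 4.17 × 11 = 45.87 kip·in; bending f_b = M/S = 1.525 kip/in.
f_max = √(f_v² + f_b²) = √(0.2195² + 1.525²) = 1.54 kip/in.
r_n/Ω = (1/2.0) × 0.6 × 100 × (0.707 × 0.1875) = 3.977 kip/in → adequate.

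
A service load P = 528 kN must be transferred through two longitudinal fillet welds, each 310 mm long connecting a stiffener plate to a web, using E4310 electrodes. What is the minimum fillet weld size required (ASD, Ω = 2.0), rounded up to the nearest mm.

w = 10 mm

E43XX → F_EXX = 430 MPa.
Total weld length L = 620 mm.
Required throat t_e = P × Ω / (0.6 F_EXX × L) = 528 × 2.0 / (0.6 × 430 × 620 × 10⁻³) = 6.602 mm.
Required leg w = t_e / 0.707 = 9.338 mm → use 10 mm.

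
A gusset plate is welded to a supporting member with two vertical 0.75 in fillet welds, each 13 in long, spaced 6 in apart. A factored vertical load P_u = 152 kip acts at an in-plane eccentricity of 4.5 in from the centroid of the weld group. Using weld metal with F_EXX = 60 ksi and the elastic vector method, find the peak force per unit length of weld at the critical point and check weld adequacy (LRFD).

Total weld length L_w = 26 in. Treat welds as unit-width lines.
Polar moment about centroid: J = 2[d³/12 + d(b/2)²] = 2[13³/12 + 13×3²] = 600.2 in³.
Direct shear f_v = P/L_w = 152 / 26 = 5.846 kip/in (vertical).
Torsion M = P·e = 152 × 4.5 = 684 kip·in.
Critical point at (x, y) = (3, 6.5) from centroid. f_tx = M·y/J = 7.408 kip/in; f_ty = M·x/J = 3.419 kip/in.
Resultant f_max = √[f_tx² + (f_v + f_ty)²] = √[7.408² + (5.846 + 3.419)²] = 11.86 kip/in.
Capacity per unit length: φr_n = 0.75 × 0.6 × 60 × (0.707 × 0.75) = 14.32 kip/in.
11.86 ≤ 14.32 → adequate.

f_max ≈ 11.9 kip/in; adequate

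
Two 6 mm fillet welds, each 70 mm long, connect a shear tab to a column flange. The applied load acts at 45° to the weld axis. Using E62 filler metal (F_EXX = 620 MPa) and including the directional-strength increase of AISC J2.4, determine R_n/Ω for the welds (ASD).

R_n/Ω ≈ 143 kN

t_e = 0.707 × 6 = 4.242 mm; A_we = 4.242 × 140 = 593.9 mm².
Directional factor: 1.0 + 0.5 sin^1.5(45°) = 1.297.
F_nw = 0.6 × 620 × 1.297 = 482.6 MPa.
R_n/Ω = (482.6 × 593.9) / 2.0 × 10⁻³ = 143.3 kN.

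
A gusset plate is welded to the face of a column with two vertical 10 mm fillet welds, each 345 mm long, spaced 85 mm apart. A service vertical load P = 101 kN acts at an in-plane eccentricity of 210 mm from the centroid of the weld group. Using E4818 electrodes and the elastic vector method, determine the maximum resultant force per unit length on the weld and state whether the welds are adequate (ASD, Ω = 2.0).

f_max ≈ 521 N/mm; adequate

E48XX → F_EXX = 480 MPa.
Total weld length L_w = 690 mm. Treat welds as unit-width lines.
Polar moment about centroid: J = 2[d³/12 + d(b/2)²] = 2[345³/12 + 345×42.5²] = 8090000 mm³.
Direct shear f_v = P/L_w = 101×10³ / 690 = 146.4 N/mm (vertical).
Torsion M = P·e = 101×10³ × 210 = 21210000 N·mm.
Critical point at (x, y) = (42.5, 172.5) from centroid. f_tx = M·y/J = 452.2 N/mm; f_ty = M·x/J = 111.4 N/mm.
Resultant f_max = √[f_tx² + (f_v + f_ty)²] = √[452.2² + (146.4 + 111.4)²] = 520.6 N/mm.
Capacity per unit length: r_n/Ω = (1/2.0) × 0.6 × 480 × (0.707 × 10) = 1018 N/mm.
520.6 ≤ 1018 → adequate.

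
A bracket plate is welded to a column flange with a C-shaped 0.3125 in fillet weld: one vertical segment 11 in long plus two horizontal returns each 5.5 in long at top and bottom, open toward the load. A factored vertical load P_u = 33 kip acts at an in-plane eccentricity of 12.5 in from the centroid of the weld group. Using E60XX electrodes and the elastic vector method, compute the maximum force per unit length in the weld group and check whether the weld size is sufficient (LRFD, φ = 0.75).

E60XX → F_EXX = 60 ksi.
Total weld length L_w = 22 in. Treat welds as unit-width lines.
Centroid: x̄ = 2×5.5×2.75 / 22 = 1.375 in from the vertical weld.
Polar moment about centroid: J = I_x + I_y = [11³/12 + 2×5.5×5.5²] + [11×1.375² + 2(5.5³/12 + 5.5×1.375²)] = 513 in³.
Direct shear f_v = P/L_w = 33 / 22 = 1.5 kip/in (vertical).
Torsion M = P·e = 33 × 12.5 = 412.5 kip·in.
Critical point at (x, y) = (4.125, 5.5) from centroid. f_tx = M·y/J = 4.423 kip/in; f_ty = M·x/J = 3.317 kip/in.
Resultant f_max = √[f_tx² + (f_v + f_ty)²] = √[4.423² + (1.5 + 3.317)²] = 6.539 kip/in.
Capacity per unit length: φr_n = 0.75 × 0.6 × 60 × (0.707 × 0.3125) = 5.965 kip/in.
6.539 > 5.965 → NOT adequate.

f_max ≈ 6.54 kip/in; NOT adequate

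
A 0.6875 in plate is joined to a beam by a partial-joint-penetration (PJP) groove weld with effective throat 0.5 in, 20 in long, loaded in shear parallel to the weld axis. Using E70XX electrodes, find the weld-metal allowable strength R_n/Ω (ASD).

R_n/Ω ≈ 210 kips

E70XX → F_EXX = 70 ksi.
Effective throat (given) t_e = 0.5 in.
A_we = 0.5 × 20 = 10 in².
F_nw = 0.6 F_EXX = 42 ksi.
R_n/Ω = (42 × 10) / 2.0 = 210 kips.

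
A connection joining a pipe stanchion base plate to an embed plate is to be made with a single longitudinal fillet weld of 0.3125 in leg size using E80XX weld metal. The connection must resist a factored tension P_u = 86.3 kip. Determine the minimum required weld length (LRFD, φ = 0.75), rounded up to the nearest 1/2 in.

L = 11 in

E80XX → F_EXX = 80 ksi.
Throat t_e = 0.707 × 0.3125 = 0.2209 in.
φr_n = 0.75 × 0.6 × 80 × 0.2209 = 7.954 kip/in.
L_req = P_u / φr_n = 86.3 / 7.954 = 10.85 in total.
Round up → use L = 11 in.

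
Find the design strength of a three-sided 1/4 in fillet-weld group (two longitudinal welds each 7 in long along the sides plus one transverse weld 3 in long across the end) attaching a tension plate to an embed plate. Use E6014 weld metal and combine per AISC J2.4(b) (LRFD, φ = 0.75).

E60XX → F_EXX = 60 ksi.
t_e = 0.707 × 0.25 = 0.1767 in.
R_nwl = 0.6 × 60 × 0.1767 × 14 = 89.08 kip (longitudinal, 2 welds).
R_nwt = 0.6 × 60 × 0.1767 × 3 = 19.09 kip (transverse, base value).
(i) R_nwl + R_nwt = 108.2 kip; (ii) 0.85 R_nwl + 1.5 R_nwt = 104.4 kip.
R_n = max = 108.2 kip [governs: (i)]; φR_n = 81.13 kip.

φR_n ≈ 81.1 kip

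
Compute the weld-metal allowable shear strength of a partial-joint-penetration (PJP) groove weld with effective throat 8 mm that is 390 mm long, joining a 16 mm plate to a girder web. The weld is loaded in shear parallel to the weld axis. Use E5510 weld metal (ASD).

R_n/Ω ≈ 515 kN

E55XX → F_EXX = 550 MPa.
Effective throat (given) t_e = 8 mm.
A_we = 8 × 390 = 3120 mm².
F_nw = 0.6 F_EXX = 330 MPa.
R_n/Ω = (330 × 3120) / 2.0 × 10⁻³ = 514.8 kN.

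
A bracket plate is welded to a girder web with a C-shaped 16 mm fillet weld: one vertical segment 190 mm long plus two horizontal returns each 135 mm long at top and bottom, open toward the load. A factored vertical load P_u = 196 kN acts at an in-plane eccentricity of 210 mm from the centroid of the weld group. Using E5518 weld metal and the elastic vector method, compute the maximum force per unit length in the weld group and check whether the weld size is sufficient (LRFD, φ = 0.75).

E55XX → F_EXX = 550 MPa.
Total weld length L_w = 460 mm. Treat welds as unit-width lines.
Centroid: x̄ = 2×135×67.5 / 460 = 39.62 mm from the vertical weld.
Polar moment about centroid: J = I_x + I_y = [190³/12 + 2×135×95²] + [190×39.62² + 2(135³/12 + 135×27.88²)] = 3927000 mm³.
Direct shear f_v = P/L_w = 196×10³ / 460 = 426.1 N/mm (vertical).
Torsion M = P·e = 196×10³ × 210 = 41160000 N·mm.
Critical point at (x, y) = (95.38, 95) from centroid. f_tx = M·y/J = 995.8 N/mm; f_ty = M·x/J = 999.8 N/mm.
Resultant f_max = √[f_tx² + (f_v + f_ty)²] = √[995.8² + (426.1 + 999.8)²] = 1739 N/mm.
Capacity per unit length: φr_n = 0.75 × 0.6 × 550 × (0.707 × 16) = 2800 N/mm.
1739 ≤ 2800 → adequate.

f_max ≈ 1740 N/mm; adequate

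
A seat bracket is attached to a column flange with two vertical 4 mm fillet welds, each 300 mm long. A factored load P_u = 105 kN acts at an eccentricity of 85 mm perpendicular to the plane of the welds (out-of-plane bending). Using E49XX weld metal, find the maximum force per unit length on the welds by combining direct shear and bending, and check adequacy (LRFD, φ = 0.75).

f_max ≈ 345 N/mm; adequate

E49XX → F_EXX = 490 MPa.
L_w = 2 × 300 = 600 mm; section modulus (unit throat) S = 2 × L²/6 = 30000 mm².
Direct shear f_v = P/L_w = 105×10³/600 = 175 N/mm.
Moment M = P × e = 105×10³ × 85 = 8925000 N·mm; bending f_b = M/S = 297.5 N/mm.
f_max = √(f_v² + f_b²) = √(175² + 297.5²) = 345.2 N/mm.
φr_n = 0.75 × 0.6 × 490 × (0.707 × 4) = 623.6 N/mm → adequate.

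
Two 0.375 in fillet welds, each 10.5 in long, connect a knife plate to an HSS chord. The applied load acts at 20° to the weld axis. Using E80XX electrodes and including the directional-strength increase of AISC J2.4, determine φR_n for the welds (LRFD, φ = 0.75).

E80XX → F_EXX = 80 ksi.
t_e = 0.707 × 0.375 = 0.2651 in; A_we = 0.2651 × 21 = 5.568 in².
Directional factor: 1.0 + 0.5 sin^1.5(20°) = 1.1.
F_nw = 0.6 × 80 × 1.1 = 52.8 ksi.
φR_n = 0.75 × 52.8 × 5.568 = 220.5 kips.

φR_n ≈ 220 kips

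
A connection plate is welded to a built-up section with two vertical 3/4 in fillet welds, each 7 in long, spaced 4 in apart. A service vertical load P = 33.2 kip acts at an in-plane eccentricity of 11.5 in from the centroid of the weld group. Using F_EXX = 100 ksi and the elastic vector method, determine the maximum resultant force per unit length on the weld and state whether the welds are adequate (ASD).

Total weld length L_w = 14 in. Treat welds as unit-width lines.
Polar moment about centroid: J = 2[d³/12 + d(b/2)²] = 2[7³/12 + 7×2²] = 113.2 in³.
Direct shear f_v = P/L_w = 33.2 / 14 = 2.371 kip/in (vertical).
Torsion M = P·e = 33.2 × 11.5 = 381.8 kip·in.
Critical point at (x, y) = (2, 3.5) from centroid. f_tx = M·y/J = 11.81 kip/in; f_ty = M·x/J = 6.748 kip/in.
Resultant f_max = √[f_tx² + (f_v + f_ty)²] = √[11.81² + (2.371 + 6.748)²] = 14.92 kip/in.
Capacity per unit length: r_n/Ω = (1/2.0) × 0.6 × 100 × (0.707 × 0.75) = 15.91 kip/in.
14.92 ≤ 15.91 → adequate.

f_max ≈ 14.9 kip/in; adequate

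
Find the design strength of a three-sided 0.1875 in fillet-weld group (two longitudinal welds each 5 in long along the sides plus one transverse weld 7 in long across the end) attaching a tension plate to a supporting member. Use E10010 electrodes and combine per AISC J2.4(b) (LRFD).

E100XX → F_EXX = 100 ksi.
t_e = 0.707 × 0.1875 = 0.1326 in.
R_nwl = 0.6 × 100 × 0.1326 × 10 = 79.54 kip (longitudinal, 2 welds).
R_nwt = 0.6 × 100 × 0.1326 × 7 = 55.68 kip (transverse, base value).
(i) R_nwl + R_nwt = 135.2 kip; (ii) 0.85 R_nwl + 1.5 R_nwt = 151.1 kip.
R_n = max = 151.1 kip [governs: (ii)]; φR_n = 113.3 kip.

φR_n ≈ 113 kip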